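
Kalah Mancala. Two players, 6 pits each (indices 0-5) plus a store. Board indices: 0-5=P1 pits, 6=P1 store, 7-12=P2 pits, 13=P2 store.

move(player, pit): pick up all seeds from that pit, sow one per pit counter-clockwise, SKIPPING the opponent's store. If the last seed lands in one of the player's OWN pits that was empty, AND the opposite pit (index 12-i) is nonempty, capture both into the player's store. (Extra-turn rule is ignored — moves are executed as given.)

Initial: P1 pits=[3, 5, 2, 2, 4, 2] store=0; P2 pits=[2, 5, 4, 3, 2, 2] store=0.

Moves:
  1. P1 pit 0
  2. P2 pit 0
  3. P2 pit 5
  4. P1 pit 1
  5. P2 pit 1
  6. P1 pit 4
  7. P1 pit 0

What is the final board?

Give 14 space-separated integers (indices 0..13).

Move 1: P1 pit0 -> P1=[0,6,3,3,4,2](0) P2=[2,5,4,3,2,2](0)
Move 2: P2 pit0 -> P1=[0,6,3,3,4,2](0) P2=[0,6,5,3,2,2](0)
Move 3: P2 pit5 -> P1=[1,6,3,3,4,2](0) P2=[0,6,5,3,2,0](1)
Move 4: P1 pit1 -> P1=[1,0,4,4,5,3](1) P2=[1,6,5,3,2,0](1)
Move 5: P2 pit1 -> P1=[2,0,4,4,5,3](1) P2=[1,0,6,4,3,1](2)
Move 6: P1 pit4 -> P1=[2,0,4,4,0,4](2) P2=[2,1,7,4,3,1](2)
Move 7: P1 pit0 -> P1=[0,1,5,4,0,4](2) P2=[2,1,7,4,3,1](2)

Answer: 0 1 5 4 0 4 2 2 1 7 4 3 1 2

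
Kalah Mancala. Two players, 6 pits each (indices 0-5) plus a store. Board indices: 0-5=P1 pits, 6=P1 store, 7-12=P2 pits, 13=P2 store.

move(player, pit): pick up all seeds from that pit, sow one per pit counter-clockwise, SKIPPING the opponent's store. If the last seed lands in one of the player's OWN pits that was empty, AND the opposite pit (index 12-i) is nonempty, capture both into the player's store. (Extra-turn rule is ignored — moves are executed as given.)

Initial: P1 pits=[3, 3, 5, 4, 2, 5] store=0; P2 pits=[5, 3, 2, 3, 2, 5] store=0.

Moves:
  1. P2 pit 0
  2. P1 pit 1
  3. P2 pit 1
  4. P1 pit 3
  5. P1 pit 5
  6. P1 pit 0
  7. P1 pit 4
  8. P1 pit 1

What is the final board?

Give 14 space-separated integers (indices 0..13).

Move 1: P2 pit0 -> P1=[3,3,5,4,2,5](0) P2=[0,4,3,4,3,6](0)
Move 2: P1 pit1 -> P1=[3,0,6,5,3,5](0) P2=[0,4,3,4,3,6](0)
Move 3: P2 pit1 -> P1=[3,0,6,5,3,5](0) P2=[0,0,4,5,4,7](0)
Move 4: P1 pit3 -> P1=[3,0,6,0,4,6](1) P2=[1,1,4,5,4,7](0)
Move 5: P1 pit5 -> P1=[3,0,6,0,4,0](2) P2=[2,2,5,6,5,7](0)
Move 6: P1 pit0 -> P1=[0,1,7,0,4,0](8) P2=[2,2,0,6,5,7](0)
Move 7: P1 pit4 -> P1=[0,1,7,0,0,1](9) P2=[3,3,0,6,5,7](0)
Move 8: P1 pit1 -> P1=[0,0,8,0,0,1](9) P2=[3,3,0,6,5,7](0)

Answer: 0 0 8 0 0 1 9 3 3 0 6 5 7 0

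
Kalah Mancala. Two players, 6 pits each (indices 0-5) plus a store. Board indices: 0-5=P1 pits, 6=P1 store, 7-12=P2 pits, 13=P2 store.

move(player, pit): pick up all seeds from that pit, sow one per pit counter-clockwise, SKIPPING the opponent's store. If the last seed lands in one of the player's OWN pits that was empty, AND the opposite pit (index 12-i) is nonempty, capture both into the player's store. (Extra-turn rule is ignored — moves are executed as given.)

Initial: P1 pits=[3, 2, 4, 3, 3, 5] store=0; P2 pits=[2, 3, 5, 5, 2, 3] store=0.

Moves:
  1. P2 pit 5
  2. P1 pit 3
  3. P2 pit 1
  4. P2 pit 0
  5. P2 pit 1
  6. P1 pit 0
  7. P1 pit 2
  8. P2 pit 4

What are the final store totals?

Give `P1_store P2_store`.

Move 1: P2 pit5 -> P1=[4,3,4,3,3,5](0) P2=[2,3,5,5,2,0](1)
Move 2: P1 pit3 -> P1=[4,3,4,0,4,6](1) P2=[2,3,5,5,2,0](1)
Move 3: P2 pit1 -> P1=[4,3,4,0,4,6](1) P2=[2,0,6,6,3,0](1)
Move 4: P2 pit0 -> P1=[4,3,4,0,4,6](1) P2=[0,1,7,6,3,0](1)
Move 5: P2 pit1 -> P1=[4,3,4,0,4,6](1) P2=[0,0,8,6,3,0](1)
Move 6: P1 pit0 -> P1=[0,4,5,1,5,6](1) P2=[0,0,8,6,3,0](1)
Move 7: P1 pit2 -> P1=[0,4,0,2,6,7](2) P2=[1,0,8,6,3,0](1)
Move 8: P2 pit4 -> P1=[1,4,0,2,6,7](2) P2=[1,0,8,6,0,1](2)

Answer: 2 2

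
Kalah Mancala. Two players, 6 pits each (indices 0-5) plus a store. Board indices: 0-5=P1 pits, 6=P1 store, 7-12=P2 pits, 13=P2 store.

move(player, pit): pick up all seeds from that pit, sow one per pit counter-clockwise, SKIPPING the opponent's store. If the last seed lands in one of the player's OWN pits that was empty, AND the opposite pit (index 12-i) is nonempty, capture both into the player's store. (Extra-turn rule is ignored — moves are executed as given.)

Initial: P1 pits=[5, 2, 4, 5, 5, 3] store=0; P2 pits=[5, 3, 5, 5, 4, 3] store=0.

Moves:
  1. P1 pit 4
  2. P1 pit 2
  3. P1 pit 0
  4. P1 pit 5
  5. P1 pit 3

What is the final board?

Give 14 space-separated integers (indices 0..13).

Move 1: P1 pit4 -> P1=[5,2,4,5,0,4](1) P2=[6,4,6,5,4,3](0)
Move 2: P1 pit2 -> P1=[5,2,0,6,1,5](2) P2=[6,4,6,5,4,3](0)
Move 3: P1 pit0 -> P1=[0,3,1,7,2,6](2) P2=[6,4,6,5,4,3](0)
Move 4: P1 pit5 -> P1=[0,3,1,7,2,0](3) P2=[7,5,7,6,5,3](0)
Move 5: P1 pit3 -> P1=[0,3,1,0,3,1](4) P2=[8,6,8,7,5,3](0)

Answer: 0 3 1 0 3 1 4 8 6 8 7 5 3 0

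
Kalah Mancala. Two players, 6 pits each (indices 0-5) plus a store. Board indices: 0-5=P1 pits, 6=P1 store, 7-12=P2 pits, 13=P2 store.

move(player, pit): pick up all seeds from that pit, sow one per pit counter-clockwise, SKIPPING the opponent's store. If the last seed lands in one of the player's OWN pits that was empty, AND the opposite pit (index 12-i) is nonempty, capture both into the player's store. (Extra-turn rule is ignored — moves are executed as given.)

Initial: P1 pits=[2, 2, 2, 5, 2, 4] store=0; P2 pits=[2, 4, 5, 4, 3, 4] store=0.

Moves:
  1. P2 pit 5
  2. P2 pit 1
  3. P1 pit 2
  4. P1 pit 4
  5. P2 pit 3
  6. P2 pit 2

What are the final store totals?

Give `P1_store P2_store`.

Answer: 1 7

Derivation:
Move 1: P2 pit5 -> P1=[3,3,3,5,2,4](0) P2=[2,4,5,4,3,0](1)
Move 2: P2 pit1 -> P1=[0,3,3,5,2,4](0) P2=[2,0,6,5,4,0](5)
Move 3: P1 pit2 -> P1=[0,3,0,6,3,5](0) P2=[2,0,6,5,4,0](5)
Move 4: P1 pit4 -> P1=[0,3,0,6,0,6](1) P2=[3,0,6,5,4,0](5)
Move 5: P2 pit3 -> P1=[1,4,0,6,0,6](1) P2=[3,0,6,0,5,1](6)
Move 6: P2 pit2 -> P1=[2,5,0,6,0,6](1) P2=[3,0,0,1,6,2](7)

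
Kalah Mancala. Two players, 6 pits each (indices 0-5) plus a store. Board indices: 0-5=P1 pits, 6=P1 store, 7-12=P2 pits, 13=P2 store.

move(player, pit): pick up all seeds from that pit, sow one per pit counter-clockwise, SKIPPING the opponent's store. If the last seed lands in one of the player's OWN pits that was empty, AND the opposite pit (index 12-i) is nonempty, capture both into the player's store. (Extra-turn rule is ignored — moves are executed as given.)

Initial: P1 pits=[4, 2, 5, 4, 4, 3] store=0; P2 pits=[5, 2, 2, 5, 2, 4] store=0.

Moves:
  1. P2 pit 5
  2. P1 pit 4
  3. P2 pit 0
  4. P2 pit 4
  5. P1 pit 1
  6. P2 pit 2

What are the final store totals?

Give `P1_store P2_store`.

Answer: 6 3

Derivation:
Move 1: P2 pit5 -> P1=[5,3,6,4,4,3](0) P2=[5,2,2,5,2,0](1)
Move 2: P1 pit4 -> P1=[5,3,6,4,0,4](1) P2=[6,3,2,5,2,0](1)
Move 3: P2 pit0 -> P1=[5,3,6,4,0,4](1) P2=[0,4,3,6,3,1](2)
Move 4: P2 pit4 -> P1=[6,3,6,4,0,4](1) P2=[0,4,3,6,0,2](3)
Move 5: P1 pit1 -> P1=[6,0,7,5,0,4](6) P2=[0,0,3,6,0,2](3)
Move 6: P2 pit2 -> P1=[6,0,7,5,0,4](6) P2=[0,0,0,7,1,3](3)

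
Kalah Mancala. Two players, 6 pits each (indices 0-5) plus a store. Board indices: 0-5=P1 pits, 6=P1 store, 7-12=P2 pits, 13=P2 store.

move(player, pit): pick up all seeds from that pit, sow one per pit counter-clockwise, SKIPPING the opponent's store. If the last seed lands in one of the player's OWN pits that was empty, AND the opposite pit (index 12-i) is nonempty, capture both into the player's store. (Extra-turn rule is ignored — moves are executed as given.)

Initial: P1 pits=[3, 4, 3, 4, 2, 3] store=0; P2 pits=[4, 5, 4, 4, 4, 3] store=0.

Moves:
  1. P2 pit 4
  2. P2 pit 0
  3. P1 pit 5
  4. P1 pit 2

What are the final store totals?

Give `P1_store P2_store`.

Move 1: P2 pit4 -> P1=[4,5,3,4,2,3](0) P2=[4,5,4,4,0,4](1)
Move 2: P2 pit0 -> P1=[4,0,3,4,2,3](0) P2=[0,6,5,5,0,4](7)
Move 3: P1 pit5 -> P1=[4,0,3,4,2,0](1) P2=[1,7,5,5,0,4](7)
Move 4: P1 pit2 -> P1=[4,0,0,5,3,0](3) P2=[0,7,5,5,0,4](7)

Answer: 3 7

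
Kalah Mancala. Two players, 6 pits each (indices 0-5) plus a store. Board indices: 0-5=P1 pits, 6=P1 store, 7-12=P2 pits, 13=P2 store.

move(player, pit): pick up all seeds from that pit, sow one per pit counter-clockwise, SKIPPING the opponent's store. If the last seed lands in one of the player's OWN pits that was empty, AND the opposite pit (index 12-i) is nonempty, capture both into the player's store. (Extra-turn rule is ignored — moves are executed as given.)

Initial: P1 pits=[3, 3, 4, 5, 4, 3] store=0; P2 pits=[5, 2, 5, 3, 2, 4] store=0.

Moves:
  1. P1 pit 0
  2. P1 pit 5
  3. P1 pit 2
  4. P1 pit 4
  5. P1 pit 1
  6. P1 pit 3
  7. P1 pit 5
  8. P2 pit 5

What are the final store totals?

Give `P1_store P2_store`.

Move 1: P1 pit0 -> P1=[0,4,5,6,4,3](0) P2=[5,2,5,3,2,4](0)
Move 2: P1 pit5 -> P1=[0,4,5,6,4,0](1) P2=[6,3,5,3,2,4](0)
Move 3: P1 pit2 -> P1=[0,4,0,7,5,1](2) P2=[7,3,5,3,2,4](0)
Move 4: P1 pit4 -> P1=[0,4,0,7,0,2](3) P2=[8,4,6,3,2,4](0)
Move 5: P1 pit1 -> P1=[0,0,1,8,1,3](3) P2=[8,4,6,3,2,4](0)
Move 6: P1 pit3 -> P1=[0,0,1,0,2,4](4) P2=[9,5,7,4,3,4](0)
Move 7: P1 pit5 -> P1=[0,0,1,0,2,0](5) P2=[10,6,8,4,3,4](0)
Move 8: P2 pit5 -> P1=[1,1,2,0,2,0](5) P2=[10,6,8,4,3,0](1)

Answer: 5 1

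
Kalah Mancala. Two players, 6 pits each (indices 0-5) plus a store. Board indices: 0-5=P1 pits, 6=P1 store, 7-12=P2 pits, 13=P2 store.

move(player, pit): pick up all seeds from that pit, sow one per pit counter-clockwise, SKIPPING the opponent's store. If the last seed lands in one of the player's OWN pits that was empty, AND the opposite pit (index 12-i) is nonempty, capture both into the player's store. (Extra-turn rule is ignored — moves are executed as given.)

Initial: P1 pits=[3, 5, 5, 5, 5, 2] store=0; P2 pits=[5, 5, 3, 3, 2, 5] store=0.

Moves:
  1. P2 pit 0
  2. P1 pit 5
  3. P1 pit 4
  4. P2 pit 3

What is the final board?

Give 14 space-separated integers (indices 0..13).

Answer: 4 5 5 5 0 1 2 2 7 5 0 4 7 1

Derivation:
Move 1: P2 pit0 -> P1=[3,5,5,5,5,2](0) P2=[0,6,4,4,3,6](0)
Move 2: P1 pit5 -> P1=[3,5,5,5,5,0](1) P2=[1,6,4,4,3,6](0)
Move 3: P1 pit4 -> P1=[3,5,5,5,0,1](2) P2=[2,7,5,4,3,6](0)
Move 4: P2 pit3 -> P1=[4,5,5,5,0,1](2) P2=[2,7,5,0,4,7](1)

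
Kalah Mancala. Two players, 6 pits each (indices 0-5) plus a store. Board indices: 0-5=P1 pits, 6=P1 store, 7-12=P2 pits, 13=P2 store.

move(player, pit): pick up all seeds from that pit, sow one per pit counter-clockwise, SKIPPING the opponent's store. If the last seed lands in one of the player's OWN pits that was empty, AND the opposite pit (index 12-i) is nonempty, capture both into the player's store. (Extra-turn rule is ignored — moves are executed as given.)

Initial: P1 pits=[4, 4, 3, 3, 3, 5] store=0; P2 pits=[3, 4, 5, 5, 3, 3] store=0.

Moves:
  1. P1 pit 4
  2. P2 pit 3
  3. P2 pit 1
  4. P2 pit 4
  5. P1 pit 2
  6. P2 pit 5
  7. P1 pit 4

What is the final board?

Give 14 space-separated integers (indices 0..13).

Answer: 7 7 1 5 0 8 3 4 0 6 1 0 0 3

Derivation:
Move 1: P1 pit4 -> P1=[4,4,3,3,0,6](1) P2=[4,4,5,5,3,3](0)
Move 2: P2 pit3 -> P1=[5,5,3,3,0,6](1) P2=[4,4,5,0,4,4](1)
Move 3: P2 pit1 -> P1=[5,5,3,3,0,6](1) P2=[4,0,6,1,5,5](1)
Move 4: P2 pit4 -> P1=[6,6,4,3,0,6](1) P2=[4,0,6,1,0,6](2)
Move 5: P1 pit2 -> P1=[6,6,0,4,1,7](2) P2=[4,0,6,1,0,6](2)
Move 6: P2 pit5 -> P1=[7,7,1,5,2,7](2) P2=[4,0,6,1,0,0](3)
Move 7: P1 pit4 -> P1=[7,7,1,5,0,8](3) P2=[4,0,6,1,0,0](3)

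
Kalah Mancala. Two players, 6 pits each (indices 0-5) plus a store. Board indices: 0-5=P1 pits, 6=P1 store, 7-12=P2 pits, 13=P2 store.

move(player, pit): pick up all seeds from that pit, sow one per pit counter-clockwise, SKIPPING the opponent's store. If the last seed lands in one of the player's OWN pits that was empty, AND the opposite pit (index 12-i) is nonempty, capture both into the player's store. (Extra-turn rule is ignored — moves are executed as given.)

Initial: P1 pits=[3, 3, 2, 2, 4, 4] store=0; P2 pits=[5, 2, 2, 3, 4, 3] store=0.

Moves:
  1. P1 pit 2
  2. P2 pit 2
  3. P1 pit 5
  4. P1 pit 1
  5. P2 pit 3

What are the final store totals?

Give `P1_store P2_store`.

Answer: 1 1

Derivation:
Move 1: P1 pit2 -> P1=[3,3,0,3,5,4](0) P2=[5,2,2,3,4,3](0)
Move 2: P2 pit2 -> P1=[3,3,0,3,5,4](0) P2=[5,2,0,4,5,3](0)
Move 3: P1 pit5 -> P1=[3,3,0,3,5,0](1) P2=[6,3,1,4,5,3](0)
Move 4: P1 pit1 -> P1=[3,0,1,4,6,0](1) P2=[6,3,1,4,5,3](0)
Move 5: P2 pit3 -> P1=[4,0,1,4,6,0](1) P2=[6,3,1,0,6,4](1)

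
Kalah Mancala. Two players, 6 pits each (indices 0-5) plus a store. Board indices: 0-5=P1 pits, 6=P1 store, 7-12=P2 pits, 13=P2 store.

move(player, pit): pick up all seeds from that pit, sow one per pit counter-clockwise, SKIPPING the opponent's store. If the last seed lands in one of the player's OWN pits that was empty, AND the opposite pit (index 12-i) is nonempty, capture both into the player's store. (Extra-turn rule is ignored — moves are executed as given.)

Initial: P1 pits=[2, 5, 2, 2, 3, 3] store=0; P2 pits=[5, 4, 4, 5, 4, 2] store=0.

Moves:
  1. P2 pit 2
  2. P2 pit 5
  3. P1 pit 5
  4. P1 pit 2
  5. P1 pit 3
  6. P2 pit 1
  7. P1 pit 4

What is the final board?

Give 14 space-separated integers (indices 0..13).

Answer: 3 6 0 0 0 2 3 7 1 2 7 6 1 3

Derivation:
Move 1: P2 pit2 -> P1=[2,5,2,2,3,3](0) P2=[5,4,0,6,5,3](1)
Move 2: P2 pit5 -> P1=[3,6,2,2,3,3](0) P2=[5,4,0,6,5,0](2)
Move 3: P1 pit5 -> P1=[3,6,2,2,3,0](1) P2=[6,5,0,6,5,0](2)
Move 4: P1 pit2 -> P1=[3,6,0,3,4,0](1) P2=[6,5,0,6,5,0](2)
Move 5: P1 pit3 -> P1=[3,6,0,0,5,1](2) P2=[6,5,0,6,5,0](2)
Move 6: P2 pit1 -> P1=[3,6,0,0,5,1](2) P2=[6,0,1,7,6,1](3)
Move 7: P1 pit4 -> P1=[3,6,0,0,0,2](3) P2=[7,1,2,7,6,1](3)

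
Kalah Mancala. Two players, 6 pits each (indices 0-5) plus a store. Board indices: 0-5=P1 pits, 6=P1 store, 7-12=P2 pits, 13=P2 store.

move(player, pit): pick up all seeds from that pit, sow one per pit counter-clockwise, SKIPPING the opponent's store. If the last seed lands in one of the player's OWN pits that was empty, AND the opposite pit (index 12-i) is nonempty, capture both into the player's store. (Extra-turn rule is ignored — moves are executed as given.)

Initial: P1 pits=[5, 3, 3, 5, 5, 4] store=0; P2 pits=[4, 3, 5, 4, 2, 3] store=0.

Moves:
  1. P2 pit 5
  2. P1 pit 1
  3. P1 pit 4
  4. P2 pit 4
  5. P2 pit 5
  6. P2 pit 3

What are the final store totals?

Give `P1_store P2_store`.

Move 1: P2 pit5 -> P1=[6,4,3,5,5,4](0) P2=[4,3,5,4,2,0](1)
Move 2: P1 pit1 -> P1=[6,0,4,6,6,5](0) P2=[4,3,5,4,2,0](1)
Move 3: P1 pit4 -> P1=[6,0,4,6,0,6](1) P2=[5,4,6,5,2,0](1)
Move 4: P2 pit4 -> P1=[6,0,4,6,0,6](1) P2=[5,4,6,5,0,1](2)
Move 5: P2 pit5 -> P1=[6,0,4,6,0,6](1) P2=[5,4,6,5,0,0](3)
Move 6: P2 pit3 -> P1=[7,1,4,6,0,6](1) P2=[5,4,6,0,1,1](4)

Answer: 1 4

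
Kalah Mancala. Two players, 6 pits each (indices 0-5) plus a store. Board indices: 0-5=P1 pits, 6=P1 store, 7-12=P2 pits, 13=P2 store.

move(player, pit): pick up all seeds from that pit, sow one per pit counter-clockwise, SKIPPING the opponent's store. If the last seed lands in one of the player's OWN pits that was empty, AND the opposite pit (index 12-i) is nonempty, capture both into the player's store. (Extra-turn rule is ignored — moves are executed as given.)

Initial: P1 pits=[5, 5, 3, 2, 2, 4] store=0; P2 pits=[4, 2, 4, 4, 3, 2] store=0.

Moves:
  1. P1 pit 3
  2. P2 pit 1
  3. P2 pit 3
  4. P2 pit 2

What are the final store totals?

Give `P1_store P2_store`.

Answer: 0 2

Derivation:
Move 1: P1 pit3 -> P1=[5,5,3,0,3,5](0) P2=[4,2,4,4,3,2](0)
Move 2: P2 pit1 -> P1=[5,5,3,0,3,5](0) P2=[4,0,5,5,3,2](0)
Move 3: P2 pit3 -> P1=[6,6,3,0,3,5](0) P2=[4,0,5,0,4,3](1)
Move 4: P2 pit2 -> P1=[7,6,3,0,3,5](0) P2=[4,0,0,1,5,4](2)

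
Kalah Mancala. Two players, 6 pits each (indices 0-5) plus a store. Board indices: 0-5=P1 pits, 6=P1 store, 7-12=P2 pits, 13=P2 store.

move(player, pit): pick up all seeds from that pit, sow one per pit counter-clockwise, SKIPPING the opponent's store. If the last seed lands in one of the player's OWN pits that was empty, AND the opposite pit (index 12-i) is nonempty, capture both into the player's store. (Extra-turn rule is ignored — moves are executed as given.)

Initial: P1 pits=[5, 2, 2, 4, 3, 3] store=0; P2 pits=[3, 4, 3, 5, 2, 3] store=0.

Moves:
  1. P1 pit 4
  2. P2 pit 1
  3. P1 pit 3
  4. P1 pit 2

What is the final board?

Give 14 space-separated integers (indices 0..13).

Move 1: P1 pit4 -> P1=[5,2,2,4,0,4](1) P2=[4,4,3,5,2,3](0)
Move 2: P2 pit1 -> P1=[5,2,2,4,0,4](1) P2=[4,0,4,6,3,4](0)
Move 3: P1 pit3 -> P1=[5,2,2,0,1,5](2) P2=[5,0,4,6,3,4](0)
Move 4: P1 pit2 -> P1=[5,2,0,1,2,5](2) P2=[5,0,4,6,3,4](0)

Answer: 5 2 0 1 2 5 2 5 0 4 6 3 4 0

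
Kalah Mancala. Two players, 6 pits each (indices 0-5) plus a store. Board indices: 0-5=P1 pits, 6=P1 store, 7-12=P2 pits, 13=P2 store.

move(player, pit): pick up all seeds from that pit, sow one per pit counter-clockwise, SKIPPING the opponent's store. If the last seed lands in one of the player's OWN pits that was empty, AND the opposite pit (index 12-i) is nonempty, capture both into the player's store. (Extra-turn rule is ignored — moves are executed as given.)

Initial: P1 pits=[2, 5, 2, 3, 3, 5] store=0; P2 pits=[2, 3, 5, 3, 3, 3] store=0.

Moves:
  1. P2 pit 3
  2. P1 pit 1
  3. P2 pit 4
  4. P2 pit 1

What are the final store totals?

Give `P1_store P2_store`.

Move 1: P2 pit3 -> P1=[2,5,2,3,3,5](0) P2=[2,3,5,0,4,4](1)
Move 2: P1 pit1 -> P1=[2,0,3,4,4,6](1) P2=[2,3,5,0,4,4](1)
Move 3: P2 pit4 -> P1=[3,1,3,4,4,6](1) P2=[2,3,5,0,0,5](2)
Move 4: P2 pit1 -> P1=[3,0,3,4,4,6](1) P2=[2,0,6,1,0,5](4)

Answer: 1 4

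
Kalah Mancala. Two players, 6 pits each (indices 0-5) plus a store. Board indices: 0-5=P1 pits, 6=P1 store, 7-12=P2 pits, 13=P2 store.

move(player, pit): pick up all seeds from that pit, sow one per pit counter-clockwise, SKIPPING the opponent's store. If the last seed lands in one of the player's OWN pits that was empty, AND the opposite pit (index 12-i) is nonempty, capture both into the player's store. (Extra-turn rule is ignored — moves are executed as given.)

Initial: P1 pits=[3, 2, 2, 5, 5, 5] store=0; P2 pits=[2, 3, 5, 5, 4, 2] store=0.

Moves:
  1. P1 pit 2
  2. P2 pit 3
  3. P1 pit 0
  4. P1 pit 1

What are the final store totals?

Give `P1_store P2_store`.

Answer: 0 1

Derivation:
Move 1: P1 pit2 -> P1=[3,2,0,6,6,5](0) P2=[2,3,5,5,4,2](0)
Move 2: P2 pit3 -> P1=[4,3,0,6,6,5](0) P2=[2,3,5,0,5,3](1)
Move 3: P1 pit0 -> P1=[0,4,1,7,7,5](0) P2=[2,3,5,0,5,3](1)
Move 4: P1 pit1 -> P1=[0,0,2,8,8,6](0) P2=[2,3,5,0,5,3](1)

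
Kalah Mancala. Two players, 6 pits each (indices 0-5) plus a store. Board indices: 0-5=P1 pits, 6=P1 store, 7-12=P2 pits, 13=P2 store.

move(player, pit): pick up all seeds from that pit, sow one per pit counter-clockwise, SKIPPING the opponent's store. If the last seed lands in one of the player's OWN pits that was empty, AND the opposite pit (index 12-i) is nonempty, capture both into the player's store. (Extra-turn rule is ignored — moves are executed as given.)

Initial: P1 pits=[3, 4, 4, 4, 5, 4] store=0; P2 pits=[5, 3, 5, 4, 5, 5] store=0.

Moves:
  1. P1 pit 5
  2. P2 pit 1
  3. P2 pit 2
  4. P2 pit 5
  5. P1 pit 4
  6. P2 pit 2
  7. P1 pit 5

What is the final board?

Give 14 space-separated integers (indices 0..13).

Move 1: P1 pit5 -> P1=[3,4,4,4,5,0](1) P2=[6,4,6,4,5,5](0)
Move 2: P2 pit1 -> P1=[3,4,4,4,5,0](1) P2=[6,0,7,5,6,6](0)
Move 3: P2 pit2 -> P1=[4,5,5,4,5,0](1) P2=[6,0,0,6,7,7](1)
Move 4: P2 pit5 -> P1=[5,6,6,5,6,1](1) P2=[6,0,0,6,7,0](2)
Move 5: P1 pit4 -> P1=[5,6,6,5,0,2](2) P2=[7,1,1,7,7,0](2)
Move 6: P2 pit2 -> P1=[5,6,6,5,0,2](2) P2=[7,1,0,8,7,0](2)
Move 7: P1 pit5 -> P1=[5,6,6,5,0,0](3) P2=[8,1,0,8,7,0](2)

Answer: 5 6 6 5 0 0 3 8 1 0 8 7 0 2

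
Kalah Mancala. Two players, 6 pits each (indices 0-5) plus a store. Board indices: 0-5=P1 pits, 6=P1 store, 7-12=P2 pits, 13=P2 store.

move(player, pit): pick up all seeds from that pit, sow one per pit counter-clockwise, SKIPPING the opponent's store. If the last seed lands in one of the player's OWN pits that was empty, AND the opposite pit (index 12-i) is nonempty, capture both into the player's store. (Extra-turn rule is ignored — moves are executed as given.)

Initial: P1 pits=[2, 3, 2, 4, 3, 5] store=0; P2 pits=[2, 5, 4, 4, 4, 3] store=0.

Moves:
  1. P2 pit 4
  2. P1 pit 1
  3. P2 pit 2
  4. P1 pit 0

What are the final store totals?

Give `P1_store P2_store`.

Move 1: P2 pit4 -> P1=[3,4,2,4,3,5](0) P2=[2,5,4,4,0,4](1)
Move 2: P1 pit1 -> P1=[3,0,3,5,4,6](0) P2=[2,5,4,4,0,4](1)
Move 3: P2 pit2 -> P1=[3,0,3,5,4,6](0) P2=[2,5,0,5,1,5](2)
Move 4: P1 pit0 -> P1=[0,1,4,6,4,6](0) P2=[2,5,0,5,1,5](2)

Answer: 0 2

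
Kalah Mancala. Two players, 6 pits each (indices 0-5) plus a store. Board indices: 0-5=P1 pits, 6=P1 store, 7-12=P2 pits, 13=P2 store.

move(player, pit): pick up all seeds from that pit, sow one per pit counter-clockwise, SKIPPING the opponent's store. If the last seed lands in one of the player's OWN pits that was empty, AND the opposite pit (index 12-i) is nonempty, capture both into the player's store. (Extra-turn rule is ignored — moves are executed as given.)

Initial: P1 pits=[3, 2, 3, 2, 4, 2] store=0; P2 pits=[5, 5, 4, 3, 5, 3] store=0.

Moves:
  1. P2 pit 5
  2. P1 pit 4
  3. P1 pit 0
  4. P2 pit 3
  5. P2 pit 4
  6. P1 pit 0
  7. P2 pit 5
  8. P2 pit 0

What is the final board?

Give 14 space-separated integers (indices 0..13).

Move 1: P2 pit5 -> P1=[4,3,3,2,4,2](0) P2=[5,5,4,3,5,0](1)
Move 2: P1 pit4 -> P1=[4,3,3,2,0,3](1) P2=[6,6,4,3,5,0](1)
Move 3: P1 pit0 -> P1=[0,4,4,3,0,3](8) P2=[6,0,4,3,5,0](1)
Move 4: P2 pit3 -> P1=[0,4,4,3,0,3](8) P2=[6,0,4,0,6,1](2)
Move 5: P2 pit4 -> P1=[1,5,5,4,0,3](8) P2=[6,0,4,0,0,2](3)
Move 6: P1 pit0 -> P1=[0,6,5,4,0,3](8) P2=[6,0,4,0,0,2](3)
Move 7: P2 pit5 -> P1=[1,6,5,4,0,3](8) P2=[6,0,4,0,0,0](4)
Move 8: P2 pit0 -> P1=[1,6,5,4,0,3](8) P2=[0,1,5,1,1,1](5)

Answer: 1 6 5 4 0 3 8 0 1 5 1 1 1 5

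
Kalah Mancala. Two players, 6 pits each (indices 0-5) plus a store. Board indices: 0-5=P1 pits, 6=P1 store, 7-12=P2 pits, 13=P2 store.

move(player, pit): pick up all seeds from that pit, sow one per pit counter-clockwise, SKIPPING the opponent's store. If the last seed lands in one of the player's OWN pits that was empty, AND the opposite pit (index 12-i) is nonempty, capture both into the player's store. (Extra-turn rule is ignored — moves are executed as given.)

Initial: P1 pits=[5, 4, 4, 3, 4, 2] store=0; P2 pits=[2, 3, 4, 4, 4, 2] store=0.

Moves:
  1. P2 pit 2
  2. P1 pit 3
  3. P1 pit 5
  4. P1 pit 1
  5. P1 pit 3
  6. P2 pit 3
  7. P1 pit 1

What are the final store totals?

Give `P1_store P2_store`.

Answer: 6 2

Derivation:
Move 1: P2 pit2 -> P1=[5,4,4,3,4,2](0) P2=[2,3,0,5,5,3](1)
Move 2: P1 pit3 -> P1=[5,4,4,0,5,3](1) P2=[2,3,0,5,5,3](1)
Move 3: P1 pit5 -> P1=[5,4,4,0,5,0](2) P2=[3,4,0,5,5,3](1)
Move 4: P1 pit1 -> P1=[5,0,5,1,6,0](6) P2=[0,4,0,5,5,3](1)
Move 5: P1 pit3 -> P1=[5,0,5,0,7,0](6) P2=[0,4,0,5,5,3](1)
Move 6: P2 pit3 -> P1=[6,1,5,0,7,0](6) P2=[0,4,0,0,6,4](2)
Move 7: P1 pit1 -> P1=[6,0,6,0,7,0](6) P2=[0,4,0,0,6,4](2)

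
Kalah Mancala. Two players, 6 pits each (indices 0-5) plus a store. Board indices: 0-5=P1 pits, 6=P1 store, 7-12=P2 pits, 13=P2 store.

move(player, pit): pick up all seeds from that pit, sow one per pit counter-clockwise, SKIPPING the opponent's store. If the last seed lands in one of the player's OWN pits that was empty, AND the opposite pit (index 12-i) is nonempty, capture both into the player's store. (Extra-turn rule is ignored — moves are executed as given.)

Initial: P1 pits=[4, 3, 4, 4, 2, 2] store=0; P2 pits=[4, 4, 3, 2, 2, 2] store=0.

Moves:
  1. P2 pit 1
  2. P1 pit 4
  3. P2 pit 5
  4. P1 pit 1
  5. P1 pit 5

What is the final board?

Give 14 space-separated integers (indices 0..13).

Answer: 5 0 5 5 1 0 2 5 1 5 3 3 0 1

Derivation:
Move 1: P2 pit1 -> P1=[4,3,4,4,2,2](0) P2=[4,0,4,3,3,3](0)
Move 2: P1 pit4 -> P1=[4,3,4,4,0,3](1) P2=[4,0,4,3,3,3](0)
Move 3: P2 pit5 -> P1=[5,4,4,4,0,3](1) P2=[4,0,4,3,3,0](1)
Move 4: P1 pit1 -> P1=[5,0,5,5,1,4](1) P2=[4,0,4,3,3,0](1)
Move 5: P1 pit5 -> P1=[5,0,5,5,1,0](2) P2=[5,1,5,3,3,0](1)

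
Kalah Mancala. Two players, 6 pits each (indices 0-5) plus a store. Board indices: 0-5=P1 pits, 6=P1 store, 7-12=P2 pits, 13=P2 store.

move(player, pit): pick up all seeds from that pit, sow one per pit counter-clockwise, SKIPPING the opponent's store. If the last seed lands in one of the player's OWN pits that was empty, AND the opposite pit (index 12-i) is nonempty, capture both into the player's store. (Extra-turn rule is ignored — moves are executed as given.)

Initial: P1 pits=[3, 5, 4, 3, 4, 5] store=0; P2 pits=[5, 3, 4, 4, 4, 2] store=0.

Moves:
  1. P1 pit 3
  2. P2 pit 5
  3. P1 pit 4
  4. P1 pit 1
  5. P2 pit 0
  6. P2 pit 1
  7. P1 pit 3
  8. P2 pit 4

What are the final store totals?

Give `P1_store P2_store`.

Answer: 3 4

Derivation:
Move 1: P1 pit3 -> P1=[3,5,4,0,5,6](1) P2=[5,3,4,4,4,2](0)
Move 2: P2 pit5 -> P1=[4,5,4,0,5,6](1) P2=[5,3,4,4,4,0](1)
Move 3: P1 pit4 -> P1=[4,5,4,0,0,7](2) P2=[6,4,5,4,4,0](1)
Move 4: P1 pit1 -> P1=[4,0,5,1,1,8](3) P2=[6,4,5,4,4,0](1)
Move 5: P2 pit0 -> P1=[4,0,5,1,1,8](3) P2=[0,5,6,5,5,1](2)
Move 6: P2 pit1 -> P1=[4,0,5,1,1,8](3) P2=[0,0,7,6,6,2](3)
Move 7: P1 pit3 -> P1=[4,0,5,0,2,8](3) P2=[0,0,7,6,6,2](3)
Move 8: P2 pit4 -> P1=[5,1,6,1,2,8](3) P2=[0,0,7,6,0,3](4)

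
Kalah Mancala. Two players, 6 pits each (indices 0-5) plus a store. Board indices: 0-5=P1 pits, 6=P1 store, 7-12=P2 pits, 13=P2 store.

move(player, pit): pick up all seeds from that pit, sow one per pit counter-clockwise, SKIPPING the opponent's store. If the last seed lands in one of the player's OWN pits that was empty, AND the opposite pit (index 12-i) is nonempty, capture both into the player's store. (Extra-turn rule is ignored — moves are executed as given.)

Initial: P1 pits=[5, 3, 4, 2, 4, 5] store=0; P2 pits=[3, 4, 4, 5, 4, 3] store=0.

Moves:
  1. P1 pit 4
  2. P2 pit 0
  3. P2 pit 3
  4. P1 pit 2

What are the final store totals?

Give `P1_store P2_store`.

Answer: 2 1

Derivation:
Move 1: P1 pit4 -> P1=[5,3,4,2,0,6](1) P2=[4,5,4,5,4,3](0)
Move 2: P2 pit0 -> P1=[5,3,4,2,0,6](1) P2=[0,6,5,6,5,3](0)
Move 3: P2 pit3 -> P1=[6,4,5,2,0,6](1) P2=[0,6,5,0,6,4](1)
Move 4: P1 pit2 -> P1=[6,4,0,3,1,7](2) P2=[1,6,5,0,6,4](1)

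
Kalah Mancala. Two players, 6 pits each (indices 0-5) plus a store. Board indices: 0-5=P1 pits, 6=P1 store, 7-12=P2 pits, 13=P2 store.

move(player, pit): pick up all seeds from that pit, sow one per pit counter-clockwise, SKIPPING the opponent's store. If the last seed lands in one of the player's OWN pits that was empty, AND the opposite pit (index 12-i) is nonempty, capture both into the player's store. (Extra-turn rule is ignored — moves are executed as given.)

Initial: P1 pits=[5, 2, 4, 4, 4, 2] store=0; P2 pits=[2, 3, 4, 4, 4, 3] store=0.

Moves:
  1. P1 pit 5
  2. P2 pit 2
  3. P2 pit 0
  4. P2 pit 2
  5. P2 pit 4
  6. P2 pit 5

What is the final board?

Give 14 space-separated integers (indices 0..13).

Answer: 7 4 6 5 4 0 1 0 4 0 7 0 0 3

Derivation:
Move 1: P1 pit5 -> P1=[5,2,4,4,4,0](1) P2=[3,3,4,4,4,3](0)
Move 2: P2 pit2 -> P1=[5,2,4,4,4,0](1) P2=[3,3,0,5,5,4](1)
Move 3: P2 pit0 -> P1=[5,2,4,4,4,0](1) P2=[0,4,1,6,5,4](1)
Move 4: P2 pit2 -> P1=[5,2,4,4,4,0](1) P2=[0,4,0,7,5,4](1)
Move 5: P2 pit4 -> P1=[6,3,5,4,4,0](1) P2=[0,4,0,7,0,5](2)
Move 6: P2 pit5 -> P1=[7,4,6,5,4,0](1) P2=[0,4,0,7,0,0](3)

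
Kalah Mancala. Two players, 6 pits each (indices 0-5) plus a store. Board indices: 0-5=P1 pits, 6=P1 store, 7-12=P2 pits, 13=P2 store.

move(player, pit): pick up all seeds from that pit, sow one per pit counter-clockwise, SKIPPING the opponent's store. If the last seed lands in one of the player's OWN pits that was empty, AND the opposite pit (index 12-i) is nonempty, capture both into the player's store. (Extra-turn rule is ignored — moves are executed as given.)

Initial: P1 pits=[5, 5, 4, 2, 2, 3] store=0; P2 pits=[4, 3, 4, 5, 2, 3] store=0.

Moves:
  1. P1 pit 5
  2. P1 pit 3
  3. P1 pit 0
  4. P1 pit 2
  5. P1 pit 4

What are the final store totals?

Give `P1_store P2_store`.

Answer: 9 0

Derivation:
Move 1: P1 pit5 -> P1=[5,5,4,2,2,0](1) P2=[5,4,4,5,2,3](0)
Move 2: P1 pit3 -> P1=[5,5,4,0,3,0](7) P2=[0,4,4,5,2,3](0)
Move 3: P1 pit0 -> P1=[0,6,5,1,4,1](7) P2=[0,4,4,5,2,3](0)
Move 4: P1 pit2 -> P1=[0,6,0,2,5,2](8) P2=[1,4,4,5,2,3](0)
Move 5: P1 pit4 -> P1=[0,6,0,2,0,3](9) P2=[2,5,5,5,2,3](0)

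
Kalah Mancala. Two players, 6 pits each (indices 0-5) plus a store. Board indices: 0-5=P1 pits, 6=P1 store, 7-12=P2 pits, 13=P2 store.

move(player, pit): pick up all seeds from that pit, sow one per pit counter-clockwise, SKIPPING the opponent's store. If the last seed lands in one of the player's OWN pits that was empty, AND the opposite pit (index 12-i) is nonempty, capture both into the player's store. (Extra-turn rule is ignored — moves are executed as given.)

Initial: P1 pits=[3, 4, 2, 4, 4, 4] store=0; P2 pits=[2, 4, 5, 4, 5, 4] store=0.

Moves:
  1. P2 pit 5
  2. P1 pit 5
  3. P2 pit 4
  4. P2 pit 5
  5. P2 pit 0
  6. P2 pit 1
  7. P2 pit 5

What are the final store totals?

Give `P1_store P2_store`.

Answer: 1 5

Derivation:
Move 1: P2 pit5 -> P1=[4,5,3,4,4,4](0) P2=[2,4,5,4,5,0](1)
Move 2: P1 pit5 -> P1=[4,5,3,4,4,0](1) P2=[3,5,6,4,5,0](1)
Move 3: P2 pit4 -> P1=[5,6,4,4,4,0](1) P2=[3,5,6,4,0,1](2)
Move 4: P2 pit5 -> P1=[5,6,4,4,4,0](1) P2=[3,5,6,4,0,0](3)
Move 5: P2 pit0 -> P1=[5,6,4,4,4,0](1) P2=[0,6,7,5,0,0](3)
Move 6: P2 pit1 -> P1=[6,6,4,4,4,0](1) P2=[0,0,8,6,1,1](4)
Move 7: P2 pit5 -> P1=[6,6,4,4,4,0](1) P2=[0,0,8,6,1,0](5)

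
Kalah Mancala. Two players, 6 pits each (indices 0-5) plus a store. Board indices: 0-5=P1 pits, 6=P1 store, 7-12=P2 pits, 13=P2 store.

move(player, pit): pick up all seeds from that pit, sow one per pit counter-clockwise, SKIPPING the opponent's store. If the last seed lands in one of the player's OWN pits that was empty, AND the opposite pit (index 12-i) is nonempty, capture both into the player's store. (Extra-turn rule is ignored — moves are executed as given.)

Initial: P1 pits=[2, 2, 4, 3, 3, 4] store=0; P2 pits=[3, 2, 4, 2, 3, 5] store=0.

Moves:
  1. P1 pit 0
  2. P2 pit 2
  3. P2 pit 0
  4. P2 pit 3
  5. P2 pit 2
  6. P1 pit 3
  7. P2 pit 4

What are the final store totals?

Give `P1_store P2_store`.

Move 1: P1 pit0 -> P1=[0,3,5,3,3,4](0) P2=[3,2,4,2,3,5](0)
Move 2: P2 pit2 -> P1=[0,3,5,3,3,4](0) P2=[3,2,0,3,4,6](1)
Move 3: P2 pit0 -> P1=[0,3,5,3,3,4](0) P2=[0,3,1,4,4,6](1)
Move 4: P2 pit3 -> P1=[1,3,5,3,3,4](0) P2=[0,3,1,0,5,7](2)
Move 5: P2 pit2 -> P1=[1,3,0,3,3,4](0) P2=[0,3,0,0,5,7](8)
Move 6: P1 pit3 -> P1=[1,3,0,0,4,5](1) P2=[0,3,0,0,5,7](8)
Move 7: P2 pit4 -> P1=[2,4,1,0,4,5](1) P2=[0,3,0,0,0,8](9)

Answer: 1 9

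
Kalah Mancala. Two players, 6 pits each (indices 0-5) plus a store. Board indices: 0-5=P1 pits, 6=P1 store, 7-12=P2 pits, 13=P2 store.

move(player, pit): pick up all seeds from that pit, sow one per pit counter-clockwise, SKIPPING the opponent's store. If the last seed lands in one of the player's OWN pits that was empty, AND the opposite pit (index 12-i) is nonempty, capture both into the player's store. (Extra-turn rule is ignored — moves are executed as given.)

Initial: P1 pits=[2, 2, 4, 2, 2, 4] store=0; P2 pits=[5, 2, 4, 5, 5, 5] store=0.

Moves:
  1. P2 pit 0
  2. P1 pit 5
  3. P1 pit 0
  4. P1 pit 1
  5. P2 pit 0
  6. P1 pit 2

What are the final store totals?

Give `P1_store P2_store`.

Answer: 2 0

Derivation:
Move 1: P2 pit0 -> P1=[2,2,4,2,2,4](0) P2=[0,3,5,6,6,6](0)
Move 2: P1 pit5 -> P1=[2,2,4,2,2,0](1) P2=[1,4,6,6,6,6](0)
Move 3: P1 pit0 -> P1=[0,3,5,2,2,0](1) P2=[1,4,6,6,6,6](0)
Move 4: P1 pit1 -> P1=[0,0,6,3,3,0](1) P2=[1,4,6,6,6,6](0)
Move 5: P2 pit0 -> P1=[0,0,6,3,3,0](1) P2=[0,5,6,6,6,6](0)
Move 6: P1 pit2 -> P1=[0,0,0,4,4,1](2) P2=[1,6,6,6,6,6](0)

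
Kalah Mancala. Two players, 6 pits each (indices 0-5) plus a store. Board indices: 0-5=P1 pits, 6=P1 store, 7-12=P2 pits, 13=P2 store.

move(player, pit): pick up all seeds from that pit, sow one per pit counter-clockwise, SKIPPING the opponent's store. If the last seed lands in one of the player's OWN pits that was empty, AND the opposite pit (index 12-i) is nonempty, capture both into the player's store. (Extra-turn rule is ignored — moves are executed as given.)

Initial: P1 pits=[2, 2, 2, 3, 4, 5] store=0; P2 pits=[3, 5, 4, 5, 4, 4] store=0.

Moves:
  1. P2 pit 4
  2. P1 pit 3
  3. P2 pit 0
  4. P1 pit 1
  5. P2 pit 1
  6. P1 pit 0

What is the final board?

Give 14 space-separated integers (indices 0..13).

Move 1: P2 pit4 -> P1=[3,3,2,3,4,5](0) P2=[3,5,4,5,0,5](1)
Move 2: P1 pit3 -> P1=[3,3,2,0,5,6](1) P2=[3,5,4,5,0,5](1)
Move 3: P2 pit0 -> P1=[3,3,2,0,5,6](1) P2=[0,6,5,6,0,5](1)
Move 4: P1 pit1 -> P1=[3,0,3,1,6,6](1) P2=[0,6,5,6,0,5](1)
Move 5: P2 pit1 -> P1=[4,0,3,1,6,6](1) P2=[0,0,6,7,1,6](2)
Move 6: P1 pit0 -> P1=[0,1,4,2,7,6](1) P2=[0,0,6,7,1,6](2)

Answer: 0 1 4 2 7 6 1 0 0 6 7 1 6 2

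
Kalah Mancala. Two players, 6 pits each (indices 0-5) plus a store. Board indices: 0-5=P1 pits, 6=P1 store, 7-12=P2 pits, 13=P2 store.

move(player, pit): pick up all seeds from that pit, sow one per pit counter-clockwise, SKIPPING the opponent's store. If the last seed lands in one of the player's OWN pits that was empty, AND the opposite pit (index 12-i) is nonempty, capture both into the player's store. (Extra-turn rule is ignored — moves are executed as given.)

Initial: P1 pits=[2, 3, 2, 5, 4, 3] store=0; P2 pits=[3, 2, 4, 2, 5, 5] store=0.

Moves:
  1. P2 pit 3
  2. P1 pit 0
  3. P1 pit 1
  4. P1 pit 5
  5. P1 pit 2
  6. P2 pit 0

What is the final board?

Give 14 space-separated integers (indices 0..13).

Answer: 0 0 0 7 6 1 2 0 4 6 1 7 6 0

Derivation:
Move 1: P2 pit3 -> P1=[2,3,2,5,4,3](0) P2=[3,2,4,0,6,6](0)
Move 2: P1 pit0 -> P1=[0,4,3,5,4,3](0) P2=[3,2,4,0,6,6](0)
Move 3: P1 pit1 -> P1=[0,0,4,6,5,4](0) P2=[3,2,4,0,6,6](0)
Move 4: P1 pit5 -> P1=[0,0,4,6,5,0](1) P2=[4,3,5,0,6,6](0)
Move 5: P1 pit2 -> P1=[0,0,0,7,6,1](2) P2=[4,3,5,0,6,6](0)
Move 6: P2 pit0 -> P1=[0,0,0,7,6,1](2) P2=[0,4,6,1,7,6](0)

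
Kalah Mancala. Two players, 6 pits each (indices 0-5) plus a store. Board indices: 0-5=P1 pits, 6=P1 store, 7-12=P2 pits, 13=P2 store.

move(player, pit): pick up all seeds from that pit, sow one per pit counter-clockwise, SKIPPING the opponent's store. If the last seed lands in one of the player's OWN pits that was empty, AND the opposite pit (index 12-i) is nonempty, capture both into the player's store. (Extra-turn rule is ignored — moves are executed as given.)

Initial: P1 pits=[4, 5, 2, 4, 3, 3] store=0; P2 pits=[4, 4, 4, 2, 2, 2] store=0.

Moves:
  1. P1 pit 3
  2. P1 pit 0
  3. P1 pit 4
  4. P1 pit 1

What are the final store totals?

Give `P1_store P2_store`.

Move 1: P1 pit3 -> P1=[4,5,2,0,4,4](1) P2=[5,4,4,2,2,2](0)
Move 2: P1 pit0 -> P1=[0,6,3,1,5,4](1) P2=[5,4,4,2,2,2](0)
Move 3: P1 pit4 -> P1=[0,6,3,1,0,5](2) P2=[6,5,5,2,2,2](0)
Move 4: P1 pit1 -> P1=[0,0,4,2,1,6](3) P2=[7,5,5,2,2,2](0)

Answer: 3 0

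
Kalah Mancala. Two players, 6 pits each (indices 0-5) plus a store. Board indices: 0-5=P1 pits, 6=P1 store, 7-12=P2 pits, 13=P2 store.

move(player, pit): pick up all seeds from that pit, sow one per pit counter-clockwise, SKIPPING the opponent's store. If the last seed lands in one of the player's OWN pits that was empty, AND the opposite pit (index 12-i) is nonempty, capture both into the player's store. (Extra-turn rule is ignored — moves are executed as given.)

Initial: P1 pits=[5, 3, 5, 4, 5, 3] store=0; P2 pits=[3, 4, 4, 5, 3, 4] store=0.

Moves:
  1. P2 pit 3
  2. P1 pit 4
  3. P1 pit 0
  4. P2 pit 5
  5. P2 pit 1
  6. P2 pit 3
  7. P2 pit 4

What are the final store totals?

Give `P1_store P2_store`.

Answer: 2 4

Derivation:
Move 1: P2 pit3 -> P1=[6,4,5,4,5,3](0) P2=[3,4,4,0,4,5](1)
Move 2: P1 pit4 -> P1=[6,4,5,4,0,4](1) P2=[4,5,5,0,4,5](1)
Move 3: P1 pit0 -> P1=[0,5,6,5,1,5](2) P2=[4,5,5,0,4,5](1)
Move 4: P2 pit5 -> P1=[1,6,7,6,1,5](2) P2=[4,5,5,0,4,0](2)
Move 5: P2 pit1 -> P1=[1,6,7,6,1,5](2) P2=[4,0,6,1,5,1](3)
Move 6: P2 pit3 -> P1=[1,6,7,6,1,5](2) P2=[4,0,6,0,6,1](3)
Move 7: P2 pit4 -> P1=[2,7,8,7,1,5](2) P2=[4,0,6,0,0,2](4)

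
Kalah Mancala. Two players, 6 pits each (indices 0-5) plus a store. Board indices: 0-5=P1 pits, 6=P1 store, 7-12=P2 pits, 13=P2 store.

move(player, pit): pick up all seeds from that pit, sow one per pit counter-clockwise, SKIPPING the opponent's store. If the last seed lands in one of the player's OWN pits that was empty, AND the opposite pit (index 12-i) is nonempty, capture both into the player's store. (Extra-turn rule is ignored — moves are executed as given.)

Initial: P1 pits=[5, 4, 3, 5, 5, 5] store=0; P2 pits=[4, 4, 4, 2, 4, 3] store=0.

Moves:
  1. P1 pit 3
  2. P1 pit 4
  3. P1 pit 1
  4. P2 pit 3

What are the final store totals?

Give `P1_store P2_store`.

Answer: 2 1

Derivation:
Move 1: P1 pit3 -> P1=[5,4,3,0,6,6](1) P2=[5,5,4,2,4,3](0)
Move 2: P1 pit4 -> P1=[5,4,3,0,0,7](2) P2=[6,6,5,3,4,3](0)
Move 3: P1 pit1 -> P1=[5,0,4,1,1,8](2) P2=[6,6,5,3,4,3](0)
Move 4: P2 pit3 -> P1=[5,0,4,1,1,8](2) P2=[6,6,5,0,5,4](1)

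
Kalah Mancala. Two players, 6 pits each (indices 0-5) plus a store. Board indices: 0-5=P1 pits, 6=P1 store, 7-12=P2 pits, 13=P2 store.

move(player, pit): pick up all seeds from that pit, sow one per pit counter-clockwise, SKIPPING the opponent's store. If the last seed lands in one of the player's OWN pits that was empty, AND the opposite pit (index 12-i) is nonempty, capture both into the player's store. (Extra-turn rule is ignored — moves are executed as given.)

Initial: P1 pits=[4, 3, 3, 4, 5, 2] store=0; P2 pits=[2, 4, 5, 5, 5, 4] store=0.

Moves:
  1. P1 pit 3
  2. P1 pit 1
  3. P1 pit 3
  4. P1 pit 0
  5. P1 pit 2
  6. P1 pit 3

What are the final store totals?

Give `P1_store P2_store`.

Move 1: P1 pit3 -> P1=[4,3,3,0,6,3](1) P2=[3,4,5,5,5,4](0)
Move 2: P1 pit1 -> P1=[4,0,4,1,7,3](1) P2=[3,4,5,5,5,4](0)
Move 3: P1 pit3 -> P1=[4,0,4,0,8,3](1) P2=[3,4,5,5,5,4](0)
Move 4: P1 pit0 -> P1=[0,1,5,1,9,3](1) P2=[3,4,5,5,5,4](0)
Move 5: P1 pit2 -> P1=[0,1,0,2,10,4](2) P2=[4,4,5,5,5,4](0)
Move 6: P1 pit3 -> P1=[0,1,0,0,11,5](2) P2=[4,4,5,5,5,4](0)

Answer: 2 0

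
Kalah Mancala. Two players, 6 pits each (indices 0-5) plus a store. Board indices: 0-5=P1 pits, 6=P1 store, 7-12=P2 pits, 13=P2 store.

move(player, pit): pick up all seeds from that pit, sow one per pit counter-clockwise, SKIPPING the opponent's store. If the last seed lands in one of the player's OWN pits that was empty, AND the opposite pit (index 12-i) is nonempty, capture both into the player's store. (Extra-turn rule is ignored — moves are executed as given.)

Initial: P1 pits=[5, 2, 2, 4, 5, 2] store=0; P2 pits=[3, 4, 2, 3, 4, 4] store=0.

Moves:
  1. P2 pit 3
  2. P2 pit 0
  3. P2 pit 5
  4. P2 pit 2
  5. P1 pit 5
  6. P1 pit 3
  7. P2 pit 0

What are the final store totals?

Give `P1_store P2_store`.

Move 1: P2 pit3 -> P1=[5,2,2,4,5,2](0) P2=[3,4,2,0,5,5](1)
Move 2: P2 pit0 -> P1=[5,2,0,4,5,2](0) P2=[0,5,3,0,5,5](4)
Move 3: P2 pit5 -> P1=[6,3,1,5,5,2](0) P2=[0,5,3,0,5,0](5)
Move 4: P2 pit2 -> P1=[0,3,1,5,5,2](0) P2=[0,5,0,1,6,0](12)
Move 5: P1 pit5 -> P1=[0,3,1,5,5,0](1) P2=[1,5,0,1,6,0](12)
Move 6: P1 pit3 -> P1=[0,3,1,0,6,1](2) P2=[2,6,0,1,6,0](12)
Move 7: P2 pit0 -> P1=[0,3,1,0,6,1](2) P2=[0,7,1,1,6,0](12)

Answer: 2 12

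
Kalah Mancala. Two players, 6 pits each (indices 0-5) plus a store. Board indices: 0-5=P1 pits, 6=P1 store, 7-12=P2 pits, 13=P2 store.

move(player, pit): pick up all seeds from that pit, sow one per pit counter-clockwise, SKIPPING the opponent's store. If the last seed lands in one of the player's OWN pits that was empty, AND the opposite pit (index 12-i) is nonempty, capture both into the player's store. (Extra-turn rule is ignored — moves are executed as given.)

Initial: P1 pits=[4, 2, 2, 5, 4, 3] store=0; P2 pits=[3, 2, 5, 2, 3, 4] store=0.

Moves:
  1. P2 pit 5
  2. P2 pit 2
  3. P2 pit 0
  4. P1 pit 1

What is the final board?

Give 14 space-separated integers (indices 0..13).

Answer: 6 0 4 6 5 3 0 0 3 1 4 4 1 2

Derivation:
Move 1: P2 pit5 -> P1=[5,3,3,5,4,3](0) P2=[3,2,5,2,3,0](1)
Move 2: P2 pit2 -> P1=[6,3,3,5,4,3](0) P2=[3,2,0,3,4,1](2)
Move 3: P2 pit0 -> P1=[6,3,3,5,4,3](0) P2=[0,3,1,4,4,1](2)
Move 4: P1 pit1 -> P1=[6,0,4,6,5,3](0) P2=[0,3,1,4,4,1](2)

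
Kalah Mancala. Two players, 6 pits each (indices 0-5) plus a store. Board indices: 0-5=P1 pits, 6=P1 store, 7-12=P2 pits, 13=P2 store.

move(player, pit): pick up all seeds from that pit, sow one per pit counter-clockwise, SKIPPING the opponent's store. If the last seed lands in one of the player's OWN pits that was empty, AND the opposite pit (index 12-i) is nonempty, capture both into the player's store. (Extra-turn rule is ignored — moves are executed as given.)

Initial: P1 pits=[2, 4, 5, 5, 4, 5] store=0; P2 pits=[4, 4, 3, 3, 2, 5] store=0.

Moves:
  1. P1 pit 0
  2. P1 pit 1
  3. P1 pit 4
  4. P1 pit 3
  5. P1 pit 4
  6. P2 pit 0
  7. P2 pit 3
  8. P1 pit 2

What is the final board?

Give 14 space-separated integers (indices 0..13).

Answer: 1 0 0 1 1 10 4 1 8 7 0 4 7 2

Derivation:
Move 1: P1 pit0 -> P1=[0,5,6,5,4,5](0) P2=[4,4,3,3,2,5](0)
Move 2: P1 pit1 -> P1=[0,0,7,6,5,6](1) P2=[4,4,3,3,2,5](0)
Move 3: P1 pit4 -> P1=[0,0,7,6,0,7](2) P2=[5,5,4,3,2,5](0)
Move 4: P1 pit3 -> P1=[0,0,7,0,1,8](3) P2=[6,6,5,3,2,5](0)
Move 5: P1 pit4 -> P1=[0,0,7,0,0,9](3) P2=[6,6,5,3,2,5](0)
Move 6: P2 pit0 -> P1=[0,0,7,0,0,9](3) P2=[0,7,6,4,3,6](1)
Move 7: P2 pit3 -> P1=[1,0,7,0,0,9](3) P2=[0,7,6,0,4,7](2)
Move 8: P1 pit2 -> P1=[1,0,0,1,1,10](4) P2=[1,8,7,0,4,7](2)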